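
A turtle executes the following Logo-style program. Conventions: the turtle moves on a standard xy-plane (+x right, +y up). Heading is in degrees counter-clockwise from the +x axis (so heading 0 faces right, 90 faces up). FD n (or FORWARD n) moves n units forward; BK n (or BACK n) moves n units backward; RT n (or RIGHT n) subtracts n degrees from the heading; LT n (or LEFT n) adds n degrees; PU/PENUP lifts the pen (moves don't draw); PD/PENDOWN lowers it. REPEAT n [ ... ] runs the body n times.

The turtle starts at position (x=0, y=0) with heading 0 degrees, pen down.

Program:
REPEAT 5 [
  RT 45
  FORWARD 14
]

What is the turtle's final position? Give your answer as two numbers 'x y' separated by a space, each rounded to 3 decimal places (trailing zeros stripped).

Answer: -23.899 -23.899

Derivation:
Executing turtle program step by step:
Start: pos=(0,0), heading=0, pen down
REPEAT 5 [
  -- iteration 1/5 --
  RT 45: heading 0 -> 315
  FD 14: (0,0) -> (9.899,-9.899) [heading=315, draw]
  -- iteration 2/5 --
  RT 45: heading 315 -> 270
  FD 14: (9.899,-9.899) -> (9.899,-23.899) [heading=270, draw]
  -- iteration 3/5 --
  RT 45: heading 270 -> 225
  FD 14: (9.899,-23.899) -> (0,-33.799) [heading=225, draw]
  -- iteration 4/5 --
  RT 45: heading 225 -> 180
  FD 14: (0,-33.799) -> (-14,-33.799) [heading=180, draw]
  -- iteration 5/5 --
  RT 45: heading 180 -> 135
  FD 14: (-14,-33.799) -> (-23.899,-23.899) [heading=135, draw]
]
Final: pos=(-23.899,-23.899), heading=135, 5 segment(s) drawn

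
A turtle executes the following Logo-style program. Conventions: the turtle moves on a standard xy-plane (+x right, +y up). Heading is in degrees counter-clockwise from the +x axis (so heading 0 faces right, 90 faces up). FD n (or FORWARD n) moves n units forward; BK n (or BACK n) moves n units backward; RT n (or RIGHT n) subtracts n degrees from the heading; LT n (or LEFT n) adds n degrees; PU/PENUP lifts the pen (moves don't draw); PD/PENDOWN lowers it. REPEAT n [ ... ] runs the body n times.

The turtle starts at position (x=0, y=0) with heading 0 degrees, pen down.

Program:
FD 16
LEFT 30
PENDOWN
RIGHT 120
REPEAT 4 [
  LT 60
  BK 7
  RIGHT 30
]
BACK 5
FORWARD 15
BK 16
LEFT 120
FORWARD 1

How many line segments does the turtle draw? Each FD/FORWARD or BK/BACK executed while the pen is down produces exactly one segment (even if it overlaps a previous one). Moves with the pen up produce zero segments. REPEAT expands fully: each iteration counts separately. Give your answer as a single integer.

Executing turtle program step by step:
Start: pos=(0,0), heading=0, pen down
FD 16: (0,0) -> (16,0) [heading=0, draw]
LT 30: heading 0 -> 30
PD: pen down
RT 120: heading 30 -> 270
REPEAT 4 [
  -- iteration 1/4 --
  LT 60: heading 270 -> 330
  BK 7: (16,0) -> (9.938,3.5) [heading=330, draw]
  RT 30: heading 330 -> 300
  -- iteration 2/4 --
  LT 60: heading 300 -> 0
  BK 7: (9.938,3.5) -> (2.938,3.5) [heading=0, draw]
  RT 30: heading 0 -> 330
  -- iteration 3/4 --
  LT 60: heading 330 -> 30
  BK 7: (2.938,3.5) -> (-3.124,0) [heading=30, draw]
  RT 30: heading 30 -> 0
  -- iteration 4/4 --
  LT 60: heading 0 -> 60
  BK 7: (-3.124,0) -> (-6.624,-6.062) [heading=60, draw]
  RT 30: heading 60 -> 30
]
BK 5: (-6.624,-6.062) -> (-10.954,-8.562) [heading=30, draw]
FD 15: (-10.954,-8.562) -> (2.036,-1.062) [heading=30, draw]
BK 16: (2.036,-1.062) -> (-11.821,-9.062) [heading=30, draw]
LT 120: heading 30 -> 150
FD 1: (-11.821,-9.062) -> (-12.687,-8.562) [heading=150, draw]
Final: pos=(-12.687,-8.562), heading=150, 9 segment(s) drawn
Segments drawn: 9

Answer: 9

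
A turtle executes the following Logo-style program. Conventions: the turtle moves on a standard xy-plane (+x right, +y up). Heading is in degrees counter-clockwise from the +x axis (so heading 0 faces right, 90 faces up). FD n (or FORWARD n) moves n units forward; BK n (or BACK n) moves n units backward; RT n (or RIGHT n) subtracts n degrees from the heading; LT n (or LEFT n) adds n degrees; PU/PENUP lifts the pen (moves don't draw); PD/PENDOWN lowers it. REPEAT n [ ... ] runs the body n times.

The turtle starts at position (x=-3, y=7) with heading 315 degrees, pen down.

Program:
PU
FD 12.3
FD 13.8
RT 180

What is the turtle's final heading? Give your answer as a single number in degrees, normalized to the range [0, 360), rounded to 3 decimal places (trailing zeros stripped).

Executing turtle program step by step:
Start: pos=(-3,7), heading=315, pen down
PU: pen up
FD 12.3: (-3,7) -> (5.697,-1.697) [heading=315, move]
FD 13.8: (5.697,-1.697) -> (15.455,-11.455) [heading=315, move]
RT 180: heading 315 -> 135
Final: pos=(15.455,-11.455), heading=135, 0 segment(s) drawn

Answer: 135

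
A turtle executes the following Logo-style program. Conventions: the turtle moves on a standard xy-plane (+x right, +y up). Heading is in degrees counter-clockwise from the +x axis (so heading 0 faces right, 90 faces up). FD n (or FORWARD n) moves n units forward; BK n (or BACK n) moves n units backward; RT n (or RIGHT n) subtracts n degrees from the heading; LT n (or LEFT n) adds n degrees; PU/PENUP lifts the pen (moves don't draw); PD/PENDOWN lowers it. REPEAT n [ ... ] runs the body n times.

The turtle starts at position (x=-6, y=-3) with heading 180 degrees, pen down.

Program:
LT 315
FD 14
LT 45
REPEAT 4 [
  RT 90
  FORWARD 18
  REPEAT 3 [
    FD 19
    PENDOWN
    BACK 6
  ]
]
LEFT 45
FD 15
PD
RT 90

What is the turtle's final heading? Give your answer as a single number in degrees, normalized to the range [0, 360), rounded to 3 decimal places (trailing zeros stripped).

Answer: 135

Derivation:
Executing turtle program step by step:
Start: pos=(-6,-3), heading=180, pen down
LT 315: heading 180 -> 135
FD 14: (-6,-3) -> (-15.899,6.899) [heading=135, draw]
LT 45: heading 135 -> 180
REPEAT 4 [
  -- iteration 1/4 --
  RT 90: heading 180 -> 90
  FD 18: (-15.899,6.899) -> (-15.899,24.899) [heading=90, draw]
  REPEAT 3 [
    -- iteration 1/3 --
    FD 19: (-15.899,24.899) -> (-15.899,43.899) [heading=90, draw]
    PD: pen down
    BK 6: (-15.899,43.899) -> (-15.899,37.899) [heading=90, draw]
    -- iteration 2/3 --
    FD 19: (-15.899,37.899) -> (-15.899,56.899) [heading=90, draw]
    PD: pen down
    BK 6: (-15.899,56.899) -> (-15.899,50.899) [heading=90, draw]
    -- iteration 3/3 --
    FD 19: (-15.899,50.899) -> (-15.899,69.899) [heading=90, draw]
    PD: pen down
    BK 6: (-15.899,69.899) -> (-15.899,63.899) [heading=90, draw]
  ]
  -- iteration 2/4 --
  RT 90: heading 90 -> 0
  FD 18: (-15.899,63.899) -> (2.101,63.899) [heading=0, draw]
  REPEAT 3 [
    -- iteration 1/3 --
    FD 19: (2.101,63.899) -> (21.101,63.899) [heading=0, draw]
    PD: pen down
    BK 6: (21.101,63.899) -> (15.101,63.899) [heading=0, draw]
    -- iteration 2/3 --
    FD 19: (15.101,63.899) -> (34.101,63.899) [heading=0, draw]
    PD: pen down
    BK 6: (34.101,63.899) -> (28.101,63.899) [heading=0, draw]
    -- iteration 3/3 --
    FD 19: (28.101,63.899) -> (47.101,63.899) [heading=0, draw]
    PD: pen down
    BK 6: (47.101,63.899) -> (41.101,63.899) [heading=0, draw]
  ]
  -- iteration 3/4 --
  RT 90: heading 0 -> 270
  FD 18: (41.101,63.899) -> (41.101,45.899) [heading=270, draw]
  REPEAT 3 [
    -- iteration 1/3 --
    FD 19: (41.101,45.899) -> (41.101,26.899) [heading=270, draw]
    PD: pen down
    BK 6: (41.101,26.899) -> (41.101,32.899) [heading=270, draw]
    -- iteration 2/3 --
    FD 19: (41.101,32.899) -> (41.101,13.899) [heading=270, draw]
    PD: pen down
    BK 6: (41.101,13.899) -> (41.101,19.899) [heading=270, draw]
    -- iteration 3/3 --
    FD 19: (41.101,19.899) -> (41.101,0.899) [heading=270, draw]
    PD: pen down
    BK 6: (41.101,0.899) -> (41.101,6.899) [heading=270, draw]
  ]
  -- iteration 4/4 --
  RT 90: heading 270 -> 180
  FD 18: (41.101,6.899) -> (23.101,6.899) [heading=180, draw]
  REPEAT 3 [
    -- iteration 1/3 --
    FD 19: (23.101,6.899) -> (4.101,6.899) [heading=180, draw]
    PD: pen down
    BK 6: (4.101,6.899) -> (10.101,6.899) [heading=180, draw]
    -- iteration 2/3 --
    FD 19: (10.101,6.899) -> (-8.899,6.899) [heading=180, draw]
    PD: pen down
    BK 6: (-8.899,6.899) -> (-2.899,6.899) [heading=180, draw]
    -- iteration 3/3 --
    FD 19: (-2.899,6.899) -> (-21.899,6.899) [heading=180, draw]
    PD: pen down
    BK 6: (-21.899,6.899) -> (-15.899,6.899) [heading=180, draw]
  ]
]
LT 45: heading 180 -> 225
FD 15: (-15.899,6.899) -> (-26.506,-3.707) [heading=225, draw]
PD: pen down
RT 90: heading 225 -> 135
Final: pos=(-26.506,-3.707), heading=135, 30 segment(s) drawn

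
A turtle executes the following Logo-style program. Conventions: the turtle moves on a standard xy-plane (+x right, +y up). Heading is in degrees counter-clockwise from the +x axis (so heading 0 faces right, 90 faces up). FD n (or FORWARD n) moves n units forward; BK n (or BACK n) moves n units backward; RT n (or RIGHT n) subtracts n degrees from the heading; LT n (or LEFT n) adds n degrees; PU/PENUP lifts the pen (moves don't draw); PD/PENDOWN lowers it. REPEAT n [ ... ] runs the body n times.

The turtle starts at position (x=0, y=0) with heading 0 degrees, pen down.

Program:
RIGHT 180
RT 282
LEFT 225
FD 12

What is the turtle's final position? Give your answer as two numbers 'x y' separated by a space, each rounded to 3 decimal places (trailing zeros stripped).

Executing turtle program step by step:
Start: pos=(0,0), heading=0, pen down
RT 180: heading 0 -> 180
RT 282: heading 180 -> 258
LT 225: heading 258 -> 123
FD 12: (0,0) -> (-6.536,10.064) [heading=123, draw]
Final: pos=(-6.536,10.064), heading=123, 1 segment(s) drawn

Answer: -6.536 10.064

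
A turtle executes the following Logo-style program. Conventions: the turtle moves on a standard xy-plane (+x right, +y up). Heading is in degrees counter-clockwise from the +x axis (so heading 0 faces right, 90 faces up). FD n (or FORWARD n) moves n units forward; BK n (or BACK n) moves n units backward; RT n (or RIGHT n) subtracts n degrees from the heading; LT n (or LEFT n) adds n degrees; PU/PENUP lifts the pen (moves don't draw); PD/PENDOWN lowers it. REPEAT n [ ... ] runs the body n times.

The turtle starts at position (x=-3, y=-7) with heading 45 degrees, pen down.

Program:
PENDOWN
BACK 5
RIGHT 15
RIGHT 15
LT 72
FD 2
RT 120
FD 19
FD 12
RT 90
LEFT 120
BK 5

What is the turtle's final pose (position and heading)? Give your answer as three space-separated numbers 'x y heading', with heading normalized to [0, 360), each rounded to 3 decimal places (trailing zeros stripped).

Executing turtle program step by step:
Start: pos=(-3,-7), heading=45, pen down
PD: pen down
BK 5: (-3,-7) -> (-6.536,-10.536) [heading=45, draw]
RT 15: heading 45 -> 30
RT 15: heading 30 -> 15
LT 72: heading 15 -> 87
FD 2: (-6.536,-10.536) -> (-6.431,-8.538) [heading=87, draw]
RT 120: heading 87 -> 327
FD 19: (-6.431,-8.538) -> (9.504,-18.886) [heading=327, draw]
FD 12: (9.504,-18.886) -> (19.568,-25.422) [heading=327, draw]
RT 90: heading 327 -> 237
LT 120: heading 237 -> 357
BK 5: (19.568,-25.422) -> (14.575,-25.16) [heading=357, draw]
Final: pos=(14.575,-25.16), heading=357, 5 segment(s) drawn

Answer: 14.575 -25.16 357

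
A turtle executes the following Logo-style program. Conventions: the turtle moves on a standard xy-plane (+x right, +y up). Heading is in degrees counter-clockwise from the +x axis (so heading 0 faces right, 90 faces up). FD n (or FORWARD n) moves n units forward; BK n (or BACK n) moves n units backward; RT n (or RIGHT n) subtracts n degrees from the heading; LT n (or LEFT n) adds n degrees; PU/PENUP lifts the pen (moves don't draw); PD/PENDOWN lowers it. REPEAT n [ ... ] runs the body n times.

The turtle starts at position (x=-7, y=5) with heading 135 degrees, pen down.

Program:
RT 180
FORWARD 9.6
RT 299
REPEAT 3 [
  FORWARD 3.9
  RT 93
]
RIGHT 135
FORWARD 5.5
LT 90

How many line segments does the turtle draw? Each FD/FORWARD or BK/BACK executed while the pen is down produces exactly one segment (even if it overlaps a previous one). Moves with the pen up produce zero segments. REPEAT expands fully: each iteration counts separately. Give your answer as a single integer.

Executing turtle program step by step:
Start: pos=(-7,5), heading=135, pen down
RT 180: heading 135 -> 315
FD 9.6: (-7,5) -> (-0.212,-1.788) [heading=315, draw]
RT 299: heading 315 -> 16
REPEAT 3 [
  -- iteration 1/3 --
  FD 3.9: (-0.212,-1.788) -> (3.537,-0.713) [heading=16, draw]
  RT 93: heading 16 -> 283
  -- iteration 2/3 --
  FD 3.9: (3.537,-0.713) -> (4.414,-4.513) [heading=283, draw]
  RT 93: heading 283 -> 190
  -- iteration 3/3 --
  FD 3.9: (4.414,-4.513) -> (0.574,-5.191) [heading=190, draw]
  RT 93: heading 190 -> 97
]
RT 135: heading 97 -> 322
FD 5.5: (0.574,-5.191) -> (4.908,-8.577) [heading=322, draw]
LT 90: heading 322 -> 52
Final: pos=(4.908,-8.577), heading=52, 5 segment(s) drawn
Segments drawn: 5

Answer: 5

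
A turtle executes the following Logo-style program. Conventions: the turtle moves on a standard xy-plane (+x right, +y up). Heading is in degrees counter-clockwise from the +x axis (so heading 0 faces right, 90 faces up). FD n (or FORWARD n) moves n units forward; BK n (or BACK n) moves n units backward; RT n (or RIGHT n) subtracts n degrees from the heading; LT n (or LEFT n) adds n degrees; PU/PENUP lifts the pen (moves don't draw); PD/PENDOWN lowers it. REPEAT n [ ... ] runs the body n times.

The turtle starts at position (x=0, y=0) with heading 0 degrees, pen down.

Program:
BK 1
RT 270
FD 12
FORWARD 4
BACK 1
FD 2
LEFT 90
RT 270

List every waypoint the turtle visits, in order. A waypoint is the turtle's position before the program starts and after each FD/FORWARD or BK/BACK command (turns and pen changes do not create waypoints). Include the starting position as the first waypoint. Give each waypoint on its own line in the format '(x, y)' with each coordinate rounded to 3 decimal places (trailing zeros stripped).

Answer: (0, 0)
(-1, 0)
(-1, 12)
(-1, 16)
(-1, 15)
(-1, 17)

Derivation:
Executing turtle program step by step:
Start: pos=(0,0), heading=0, pen down
BK 1: (0,0) -> (-1,0) [heading=0, draw]
RT 270: heading 0 -> 90
FD 12: (-1,0) -> (-1,12) [heading=90, draw]
FD 4: (-1,12) -> (-1,16) [heading=90, draw]
BK 1: (-1,16) -> (-1,15) [heading=90, draw]
FD 2: (-1,15) -> (-1,17) [heading=90, draw]
LT 90: heading 90 -> 180
RT 270: heading 180 -> 270
Final: pos=(-1,17), heading=270, 5 segment(s) drawn
Waypoints (6 total):
(0, 0)
(-1, 0)
(-1, 12)
(-1, 16)
(-1, 15)
(-1, 17)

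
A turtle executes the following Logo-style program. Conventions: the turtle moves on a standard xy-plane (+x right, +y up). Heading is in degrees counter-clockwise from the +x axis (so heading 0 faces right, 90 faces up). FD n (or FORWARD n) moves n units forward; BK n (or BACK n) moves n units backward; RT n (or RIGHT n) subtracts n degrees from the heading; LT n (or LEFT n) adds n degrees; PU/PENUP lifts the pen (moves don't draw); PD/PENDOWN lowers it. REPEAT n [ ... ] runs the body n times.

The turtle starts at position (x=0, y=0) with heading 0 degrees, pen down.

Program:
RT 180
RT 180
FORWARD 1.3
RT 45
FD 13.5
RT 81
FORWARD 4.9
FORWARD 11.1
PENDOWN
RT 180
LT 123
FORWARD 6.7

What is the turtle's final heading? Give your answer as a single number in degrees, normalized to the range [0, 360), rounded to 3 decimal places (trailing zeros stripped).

Executing turtle program step by step:
Start: pos=(0,0), heading=0, pen down
RT 180: heading 0 -> 180
RT 180: heading 180 -> 0
FD 1.3: (0,0) -> (1.3,0) [heading=0, draw]
RT 45: heading 0 -> 315
FD 13.5: (1.3,0) -> (10.846,-9.546) [heading=315, draw]
RT 81: heading 315 -> 234
FD 4.9: (10.846,-9.546) -> (7.966,-13.51) [heading=234, draw]
FD 11.1: (7.966,-13.51) -> (1.441,-22.49) [heading=234, draw]
PD: pen down
RT 180: heading 234 -> 54
LT 123: heading 54 -> 177
FD 6.7: (1.441,-22.49) -> (-5.249,-22.14) [heading=177, draw]
Final: pos=(-5.249,-22.14), heading=177, 5 segment(s) drawn

Answer: 177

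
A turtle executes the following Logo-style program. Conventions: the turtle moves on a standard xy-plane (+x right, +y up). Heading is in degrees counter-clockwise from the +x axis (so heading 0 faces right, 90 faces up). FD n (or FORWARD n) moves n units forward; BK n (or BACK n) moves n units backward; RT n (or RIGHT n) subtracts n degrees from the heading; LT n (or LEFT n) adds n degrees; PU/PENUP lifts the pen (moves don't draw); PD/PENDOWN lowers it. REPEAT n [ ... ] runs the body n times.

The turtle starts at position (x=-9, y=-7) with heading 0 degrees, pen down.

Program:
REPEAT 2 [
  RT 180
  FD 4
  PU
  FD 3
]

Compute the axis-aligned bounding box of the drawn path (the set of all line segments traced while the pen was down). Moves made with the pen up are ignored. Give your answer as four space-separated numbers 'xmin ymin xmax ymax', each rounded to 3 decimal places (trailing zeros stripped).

Executing turtle program step by step:
Start: pos=(-9,-7), heading=0, pen down
REPEAT 2 [
  -- iteration 1/2 --
  RT 180: heading 0 -> 180
  FD 4: (-9,-7) -> (-13,-7) [heading=180, draw]
  PU: pen up
  FD 3: (-13,-7) -> (-16,-7) [heading=180, move]
  -- iteration 2/2 --
  RT 180: heading 180 -> 0
  FD 4: (-16,-7) -> (-12,-7) [heading=0, move]
  PU: pen up
  FD 3: (-12,-7) -> (-9,-7) [heading=0, move]
]
Final: pos=(-9,-7), heading=0, 1 segment(s) drawn

Segment endpoints: x in {-13, -9}, y in {-7, -7}
xmin=-13, ymin=-7, xmax=-9, ymax=-7

Answer: -13 -7 -9 -7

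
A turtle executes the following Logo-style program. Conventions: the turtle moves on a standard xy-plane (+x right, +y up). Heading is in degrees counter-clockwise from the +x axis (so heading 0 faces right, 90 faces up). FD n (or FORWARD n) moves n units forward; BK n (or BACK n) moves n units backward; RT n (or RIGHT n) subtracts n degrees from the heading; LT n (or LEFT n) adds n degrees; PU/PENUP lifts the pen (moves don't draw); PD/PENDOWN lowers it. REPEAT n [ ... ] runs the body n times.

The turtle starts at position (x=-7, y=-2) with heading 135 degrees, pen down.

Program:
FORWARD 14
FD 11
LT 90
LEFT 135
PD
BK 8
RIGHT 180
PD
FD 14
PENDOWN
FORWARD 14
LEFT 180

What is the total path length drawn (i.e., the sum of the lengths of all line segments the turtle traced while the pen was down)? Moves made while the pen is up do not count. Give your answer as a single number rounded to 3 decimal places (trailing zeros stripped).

Answer: 61

Derivation:
Executing turtle program step by step:
Start: pos=(-7,-2), heading=135, pen down
FD 14: (-7,-2) -> (-16.899,7.899) [heading=135, draw]
FD 11: (-16.899,7.899) -> (-24.678,15.678) [heading=135, draw]
LT 90: heading 135 -> 225
LT 135: heading 225 -> 0
PD: pen down
BK 8: (-24.678,15.678) -> (-32.678,15.678) [heading=0, draw]
RT 180: heading 0 -> 180
PD: pen down
FD 14: (-32.678,15.678) -> (-46.678,15.678) [heading=180, draw]
PD: pen down
FD 14: (-46.678,15.678) -> (-60.678,15.678) [heading=180, draw]
LT 180: heading 180 -> 0
Final: pos=(-60.678,15.678), heading=0, 5 segment(s) drawn

Segment lengths:
  seg 1: (-7,-2) -> (-16.899,7.899), length = 14
  seg 2: (-16.899,7.899) -> (-24.678,15.678), length = 11
  seg 3: (-24.678,15.678) -> (-32.678,15.678), length = 8
  seg 4: (-32.678,15.678) -> (-46.678,15.678), length = 14
  seg 5: (-46.678,15.678) -> (-60.678,15.678), length = 14
Total = 61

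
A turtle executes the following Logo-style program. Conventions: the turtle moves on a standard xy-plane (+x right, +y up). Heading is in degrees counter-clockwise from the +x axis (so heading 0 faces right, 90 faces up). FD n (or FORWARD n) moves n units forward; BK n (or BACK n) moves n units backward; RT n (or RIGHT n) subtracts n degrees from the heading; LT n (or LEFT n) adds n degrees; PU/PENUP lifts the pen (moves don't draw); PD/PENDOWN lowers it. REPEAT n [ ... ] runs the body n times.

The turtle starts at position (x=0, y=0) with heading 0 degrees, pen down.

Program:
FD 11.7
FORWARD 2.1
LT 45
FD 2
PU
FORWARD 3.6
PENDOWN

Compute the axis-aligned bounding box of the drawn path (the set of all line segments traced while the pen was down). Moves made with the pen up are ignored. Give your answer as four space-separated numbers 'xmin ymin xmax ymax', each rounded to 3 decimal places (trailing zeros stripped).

Executing turtle program step by step:
Start: pos=(0,0), heading=0, pen down
FD 11.7: (0,0) -> (11.7,0) [heading=0, draw]
FD 2.1: (11.7,0) -> (13.8,0) [heading=0, draw]
LT 45: heading 0 -> 45
FD 2: (13.8,0) -> (15.214,1.414) [heading=45, draw]
PU: pen up
FD 3.6: (15.214,1.414) -> (17.76,3.96) [heading=45, move]
PD: pen down
Final: pos=(17.76,3.96), heading=45, 3 segment(s) drawn

Segment endpoints: x in {0, 11.7, 13.8, 15.214}, y in {0, 1.414}
xmin=0, ymin=0, xmax=15.214, ymax=1.414

Answer: 0 0 15.214 1.414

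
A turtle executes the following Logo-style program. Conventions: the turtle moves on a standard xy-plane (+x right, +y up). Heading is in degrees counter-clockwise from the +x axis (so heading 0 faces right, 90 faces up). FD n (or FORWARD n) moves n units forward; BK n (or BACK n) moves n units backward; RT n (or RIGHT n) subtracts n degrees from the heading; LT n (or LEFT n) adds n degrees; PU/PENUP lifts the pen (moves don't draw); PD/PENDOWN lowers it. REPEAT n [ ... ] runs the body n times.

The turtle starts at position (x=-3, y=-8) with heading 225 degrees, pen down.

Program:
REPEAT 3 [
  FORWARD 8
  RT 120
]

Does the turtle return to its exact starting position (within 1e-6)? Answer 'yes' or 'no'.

Executing turtle program step by step:
Start: pos=(-3,-8), heading=225, pen down
REPEAT 3 [
  -- iteration 1/3 --
  FD 8: (-3,-8) -> (-8.657,-13.657) [heading=225, draw]
  RT 120: heading 225 -> 105
  -- iteration 2/3 --
  FD 8: (-8.657,-13.657) -> (-10.727,-5.929) [heading=105, draw]
  RT 120: heading 105 -> 345
  -- iteration 3/3 --
  FD 8: (-10.727,-5.929) -> (-3,-8) [heading=345, draw]
  RT 120: heading 345 -> 225
]
Final: pos=(-3,-8), heading=225, 3 segment(s) drawn

Start position: (-3, -8)
Final position: (-3, -8)
Distance = 0; < 1e-6 -> CLOSED

Answer: yes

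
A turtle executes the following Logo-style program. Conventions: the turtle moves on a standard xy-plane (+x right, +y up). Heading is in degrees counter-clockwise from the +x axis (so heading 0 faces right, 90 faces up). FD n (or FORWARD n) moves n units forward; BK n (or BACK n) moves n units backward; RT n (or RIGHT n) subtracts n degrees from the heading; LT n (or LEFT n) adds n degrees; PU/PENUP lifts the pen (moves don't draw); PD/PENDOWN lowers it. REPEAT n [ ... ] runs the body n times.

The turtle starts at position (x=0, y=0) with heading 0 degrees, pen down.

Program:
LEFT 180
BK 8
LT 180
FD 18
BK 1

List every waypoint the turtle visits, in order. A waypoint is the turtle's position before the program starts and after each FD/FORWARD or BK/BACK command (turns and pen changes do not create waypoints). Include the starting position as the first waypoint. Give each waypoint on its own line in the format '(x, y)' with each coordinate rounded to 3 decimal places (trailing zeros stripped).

Answer: (0, 0)
(8, 0)
(26, 0)
(25, 0)

Derivation:
Executing turtle program step by step:
Start: pos=(0,0), heading=0, pen down
LT 180: heading 0 -> 180
BK 8: (0,0) -> (8,0) [heading=180, draw]
LT 180: heading 180 -> 0
FD 18: (8,0) -> (26,0) [heading=0, draw]
BK 1: (26,0) -> (25,0) [heading=0, draw]
Final: pos=(25,0), heading=0, 3 segment(s) drawn
Waypoints (4 total):
(0, 0)
(8, 0)
(26, 0)
(25, 0)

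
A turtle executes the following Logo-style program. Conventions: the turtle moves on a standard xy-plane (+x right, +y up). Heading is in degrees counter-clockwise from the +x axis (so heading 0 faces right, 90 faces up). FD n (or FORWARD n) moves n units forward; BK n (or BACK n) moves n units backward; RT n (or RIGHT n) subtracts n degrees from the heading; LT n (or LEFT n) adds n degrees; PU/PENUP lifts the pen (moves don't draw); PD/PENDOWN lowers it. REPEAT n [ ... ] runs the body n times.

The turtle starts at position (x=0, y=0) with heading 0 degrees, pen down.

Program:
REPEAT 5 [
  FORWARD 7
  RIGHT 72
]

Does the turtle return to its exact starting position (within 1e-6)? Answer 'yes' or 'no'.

Executing turtle program step by step:
Start: pos=(0,0), heading=0, pen down
REPEAT 5 [
  -- iteration 1/5 --
  FD 7: (0,0) -> (7,0) [heading=0, draw]
  RT 72: heading 0 -> 288
  -- iteration 2/5 --
  FD 7: (7,0) -> (9.163,-6.657) [heading=288, draw]
  RT 72: heading 288 -> 216
  -- iteration 3/5 --
  FD 7: (9.163,-6.657) -> (3.5,-10.772) [heading=216, draw]
  RT 72: heading 216 -> 144
  -- iteration 4/5 --
  FD 7: (3.5,-10.772) -> (-2.163,-6.657) [heading=144, draw]
  RT 72: heading 144 -> 72
  -- iteration 5/5 --
  FD 7: (-2.163,-6.657) -> (0,0) [heading=72, draw]
  RT 72: heading 72 -> 0
]
Final: pos=(0,0), heading=0, 5 segment(s) drawn

Start position: (0, 0)
Final position: (0, 0)
Distance = 0; < 1e-6 -> CLOSED

Answer: yes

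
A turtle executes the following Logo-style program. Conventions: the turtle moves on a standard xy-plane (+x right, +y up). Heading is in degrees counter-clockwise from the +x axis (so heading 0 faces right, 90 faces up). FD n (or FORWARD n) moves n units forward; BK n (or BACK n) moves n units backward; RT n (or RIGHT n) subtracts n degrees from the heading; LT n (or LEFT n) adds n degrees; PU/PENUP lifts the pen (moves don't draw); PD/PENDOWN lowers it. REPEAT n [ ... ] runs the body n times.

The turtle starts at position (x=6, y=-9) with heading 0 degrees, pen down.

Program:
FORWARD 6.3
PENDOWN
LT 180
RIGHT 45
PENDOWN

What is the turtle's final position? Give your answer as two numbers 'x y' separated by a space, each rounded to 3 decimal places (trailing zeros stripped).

Executing turtle program step by step:
Start: pos=(6,-9), heading=0, pen down
FD 6.3: (6,-9) -> (12.3,-9) [heading=0, draw]
PD: pen down
LT 180: heading 0 -> 180
RT 45: heading 180 -> 135
PD: pen down
Final: pos=(12.3,-9), heading=135, 1 segment(s) drawn

Answer: 12.3 -9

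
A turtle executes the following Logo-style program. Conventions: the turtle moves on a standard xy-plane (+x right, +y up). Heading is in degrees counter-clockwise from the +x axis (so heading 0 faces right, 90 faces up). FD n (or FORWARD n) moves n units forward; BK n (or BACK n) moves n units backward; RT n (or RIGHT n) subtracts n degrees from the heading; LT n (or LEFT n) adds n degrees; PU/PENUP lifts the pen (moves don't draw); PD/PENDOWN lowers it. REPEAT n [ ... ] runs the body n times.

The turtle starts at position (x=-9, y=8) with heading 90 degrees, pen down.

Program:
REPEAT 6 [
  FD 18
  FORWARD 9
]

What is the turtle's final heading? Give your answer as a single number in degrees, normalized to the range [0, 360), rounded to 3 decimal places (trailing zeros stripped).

Executing turtle program step by step:
Start: pos=(-9,8), heading=90, pen down
REPEAT 6 [
  -- iteration 1/6 --
  FD 18: (-9,8) -> (-9,26) [heading=90, draw]
  FD 9: (-9,26) -> (-9,35) [heading=90, draw]
  -- iteration 2/6 --
  FD 18: (-9,35) -> (-9,53) [heading=90, draw]
  FD 9: (-9,53) -> (-9,62) [heading=90, draw]
  -- iteration 3/6 --
  FD 18: (-9,62) -> (-9,80) [heading=90, draw]
  FD 9: (-9,80) -> (-9,89) [heading=90, draw]
  -- iteration 4/6 --
  FD 18: (-9,89) -> (-9,107) [heading=90, draw]
  FD 9: (-9,107) -> (-9,116) [heading=90, draw]
  -- iteration 5/6 --
  FD 18: (-9,116) -> (-9,134) [heading=90, draw]
  FD 9: (-9,134) -> (-9,143) [heading=90, draw]
  -- iteration 6/6 --
  FD 18: (-9,143) -> (-9,161) [heading=90, draw]
  FD 9: (-9,161) -> (-9,170) [heading=90, draw]
]
Final: pos=(-9,170), heading=90, 12 segment(s) drawn

Answer: 90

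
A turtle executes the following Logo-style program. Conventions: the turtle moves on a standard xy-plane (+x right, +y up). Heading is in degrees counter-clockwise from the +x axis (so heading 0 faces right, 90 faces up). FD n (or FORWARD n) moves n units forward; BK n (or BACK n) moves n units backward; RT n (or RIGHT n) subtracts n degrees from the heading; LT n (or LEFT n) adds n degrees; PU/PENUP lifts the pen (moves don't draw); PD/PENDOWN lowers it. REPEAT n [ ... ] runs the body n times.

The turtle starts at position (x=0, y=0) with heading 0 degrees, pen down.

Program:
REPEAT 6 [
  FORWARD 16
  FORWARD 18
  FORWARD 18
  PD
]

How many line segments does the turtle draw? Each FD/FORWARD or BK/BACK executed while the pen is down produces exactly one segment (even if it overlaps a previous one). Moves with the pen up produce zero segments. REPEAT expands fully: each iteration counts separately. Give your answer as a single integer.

Answer: 18

Derivation:
Executing turtle program step by step:
Start: pos=(0,0), heading=0, pen down
REPEAT 6 [
  -- iteration 1/6 --
  FD 16: (0,0) -> (16,0) [heading=0, draw]
  FD 18: (16,0) -> (34,0) [heading=0, draw]
  FD 18: (34,0) -> (52,0) [heading=0, draw]
  PD: pen down
  -- iteration 2/6 --
  FD 16: (52,0) -> (68,0) [heading=0, draw]
  FD 18: (68,0) -> (86,0) [heading=0, draw]
  FD 18: (86,0) -> (104,0) [heading=0, draw]
  PD: pen down
  -- iteration 3/6 --
  FD 16: (104,0) -> (120,0) [heading=0, draw]
  FD 18: (120,0) -> (138,0) [heading=0, draw]
  FD 18: (138,0) -> (156,0) [heading=0, draw]
  PD: pen down
  -- iteration 4/6 --
  FD 16: (156,0) -> (172,0) [heading=0, draw]
  FD 18: (172,0) -> (190,0) [heading=0, draw]
  FD 18: (190,0) -> (208,0) [heading=0, draw]
  PD: pen down
  -- iteration 5/6 --
  FD 16: (208,0) -> (224,0) [heading=0, draw]
  FD 18: (224,0) -> (242,0) [heading=0, draw]
  FD 18: (242,0) -> (260,0) [heading=0, draw]
  PD: pen down
  -- iteration 6/6 --
  FD 16: (260,0) -> (276,0) [heading=0, draw]
  FD 18: (276,0) -> (294,0) [heading=0, draw]
  FD 18: (294,0) -> (312,0) [heading=0, draw]
  PD: pen down
]
Final: pos=(312,0), heading=0, 18 segment(s) drawn
Segments drawn: 18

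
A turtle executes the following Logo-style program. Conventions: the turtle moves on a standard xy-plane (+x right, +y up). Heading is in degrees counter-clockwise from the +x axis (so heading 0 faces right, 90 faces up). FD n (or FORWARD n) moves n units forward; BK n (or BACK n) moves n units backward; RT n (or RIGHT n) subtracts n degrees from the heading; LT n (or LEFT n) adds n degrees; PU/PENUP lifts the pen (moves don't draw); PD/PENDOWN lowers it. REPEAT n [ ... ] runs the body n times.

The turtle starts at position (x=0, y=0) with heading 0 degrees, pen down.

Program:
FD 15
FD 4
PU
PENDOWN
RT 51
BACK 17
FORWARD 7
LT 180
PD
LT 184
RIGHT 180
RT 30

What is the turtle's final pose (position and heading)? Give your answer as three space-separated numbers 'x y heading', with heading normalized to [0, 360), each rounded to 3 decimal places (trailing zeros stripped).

Executing turtle program step by step:
Start: pos=(0,0), heading=0, pen down
FD 15: (0,0) -> (15,0) [heading=0, draw]
FD 4: (15,0) -> (19,0) [heading=0, draw]
PU: pen up
PD: pen down
RT 51: heading 0 -> 309
BK 17: (19,0) -> (8.302,13.211) [heading=309, draw]
FD 7: (8.302,13.211) -> (12.707,7.771) [heading=309, draw]
LT 180: heading 309 -> 129
PD: pen down
LT 184: heading 129 -> 313
RT 180: heading 313 -> 133
RT 30: heading 133 -> 103
Final: pos=(12.707,7.771), heading=103, 4 segment(s) drawn

Answer: 12.707 7.771 103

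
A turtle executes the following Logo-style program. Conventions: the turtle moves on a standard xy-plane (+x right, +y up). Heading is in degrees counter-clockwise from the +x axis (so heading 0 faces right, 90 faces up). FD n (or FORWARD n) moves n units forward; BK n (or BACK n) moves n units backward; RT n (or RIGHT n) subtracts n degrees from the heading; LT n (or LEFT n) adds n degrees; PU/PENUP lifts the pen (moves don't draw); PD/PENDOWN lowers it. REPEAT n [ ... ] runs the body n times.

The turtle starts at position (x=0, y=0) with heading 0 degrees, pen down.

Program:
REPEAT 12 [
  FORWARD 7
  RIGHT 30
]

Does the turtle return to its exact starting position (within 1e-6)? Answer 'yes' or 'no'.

Executing turtle program step by step:
Start: pos=(0,0), heading=0, pen down
REPEAT 12 [
  -- iteration 1/12 --
  FD 7: (0,0) -> (7,0) [heading=0, draw]
  RT 30: heading 0 -> 330
  -- iteration 2/12 --
  FD 7: (7,0) -> (13.062,-3.5) [heading=330, draw]
  RT 30: heading 330 -> 300
  -- iteration 3/12 --
  FD 7: (13.062,-3.5) -> (16.562,-9.562) [heading=300, draw]
  RT 30: heading 300 -> 270
  -- iteration 4/12 --
  FD 7: (16.562,-9.562) -> (16.562,-16.562) [heading=270, draw]
  RT 30: heading 270 -> 240
  -- iteration 5/12 --
  FD 7: (16.562,-16.562) -> (13.062,-22.624) [heading=240, draw]
  RT 30: heading 240 -> 210
  -- iteration 6/12 --
  FD 7: (13.062,-22.624) -> (7,-26.124) [heading=210, draw]
  RT 30: heading 210 -> 180
  -- iteration 7/12 --
  FD 7: (7,-26.124) -> (0,-26.124) [heading=180, draw]
  RT 30: heading 180 -> 150
  -- iteration 8/12 --
  FD 7: (0,-26.124) -> (-6.062,-22.624) [heading=150, draw]
  RT 30: heading 150 -> 120
  -- iteration 9/12 --
  FD 7: (-6.062,-22.624) -> (-9.562,-16.562) [heading=120, draw]
  RT 30: heading 120 -> 90
  -- iteration 10/12 --
  FD 7: (-9.562,-16.562) -> (-9.562,-9.562) [heading=90, draw]
  RT 30: heading 90 -> 60
  -- iteration 11/12 --
  FD 7: (-9.562,-9.562) -> (-6.062,-3.5) [heading=60, draw]
  RT 30: heading 60 -> 30
  -- iteration 12/12 --
  FD 7: (-6.062,-3.5) -> (0,0) [heading=30, draw]
  RT 30: heading 30 -> 0
]
Final: pos=(0,0), heading=0, 12 segment(s) drawn

Start position: (0, 0)
Final position: (0, 0)
Distance = 0; < 1e-6 -> CLOSED

Answer: yes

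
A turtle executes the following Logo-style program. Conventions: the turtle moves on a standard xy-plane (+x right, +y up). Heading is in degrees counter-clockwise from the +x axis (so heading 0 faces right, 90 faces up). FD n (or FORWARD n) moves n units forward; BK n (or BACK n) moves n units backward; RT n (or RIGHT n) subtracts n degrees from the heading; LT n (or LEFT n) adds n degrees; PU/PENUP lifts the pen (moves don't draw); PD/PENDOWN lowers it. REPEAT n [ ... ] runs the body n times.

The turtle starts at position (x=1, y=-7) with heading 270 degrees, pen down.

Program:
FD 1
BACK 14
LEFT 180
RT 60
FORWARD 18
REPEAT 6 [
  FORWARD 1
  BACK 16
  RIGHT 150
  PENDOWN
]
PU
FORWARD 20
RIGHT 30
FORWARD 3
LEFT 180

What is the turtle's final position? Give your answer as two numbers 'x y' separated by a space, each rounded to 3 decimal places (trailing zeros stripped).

Executing turtle program step by step:
Start: pos=(1,-7), heading=270, pen down
FD 1: (1,-7) -> (1,-8) [heading=270, draw]
BK 14: (1,-8) -> (1,6) [heading=270, draw]
LT 180: heading 270 -> 90
RT 60: heading 90 -> 30
FD 18: (1,6) -> (16.588,15) [heading=30, draw]
REPEAT 6 [
  -- iteration 1/6 --
  FD 1: (16.588,15) -> (17.454,15.5) [heading=30, draw]
  BK 16: (17.454,15.5) -> (3.598,7.5) [heading=30, draw]
  RT 150: heading 30 -> 240
  PD: pen down
  -- iteration 2/6 --
  FD 1: (3.598,7.5) -> (3.098,6.634) [heading=240, draw]
  BK 16: (3.098,6.634) -> (11.098,20.49) [heading=240, draw]
  RT 150: heading 240 -> 90
  PD: pen down
  -- iteration 3/6 --
  FD 1: (11.098,20.49) -> (11.098,21.49) [heading=90, draw]
  BK 16: (11.098,21.49) -> (11.098,5.49) [heading=90, draw]
  RT 150: heading 90 -> 300
  PD: pen down
  -- iteration 4/6 --
  FD 1: (11.098,5.49) -> (11.598,4.624) [heading=300, draw]
  BK 16: (11.598,4.624) -> (3.598,18.481) [heading=300, draw]
  RT 150: heading 300 -> 150
  PD: pen down
  -- iteration 5/6 --
  FD 1: (3.598,18.481) -> (2.732,18.981) [heading=150, draw]
  BK 16: (2.732,18.981) -> (16.588,10.981) [heading=150, draw]
  RT 150: heading 150 -> 0
  PD: pen down
  -- iteration 6/6 --
  FD 1: (16.588,10.981) -> (17.588,10.981) [heading=0, draw]
  BK 16: (17.588,10.981) -> (1.588,10.981) [heading=0, draw]
  RT 150: heading 0 -> 210
  PD: pen down
]
PU: pen up
FD 20: (1.588,10.981) -> (-15.732,0.981) [heading=210, move]
RT 30: heading 210 -> 180
FD 3: (-15.732,0.981) -> (-18.732,0.981) [heading=180, move]
LT 180: heading 180 -> 0
Final: pos=(-18.732,0.981), heading=0, 15 segment(s) drawn

Answer: -18.732 0.981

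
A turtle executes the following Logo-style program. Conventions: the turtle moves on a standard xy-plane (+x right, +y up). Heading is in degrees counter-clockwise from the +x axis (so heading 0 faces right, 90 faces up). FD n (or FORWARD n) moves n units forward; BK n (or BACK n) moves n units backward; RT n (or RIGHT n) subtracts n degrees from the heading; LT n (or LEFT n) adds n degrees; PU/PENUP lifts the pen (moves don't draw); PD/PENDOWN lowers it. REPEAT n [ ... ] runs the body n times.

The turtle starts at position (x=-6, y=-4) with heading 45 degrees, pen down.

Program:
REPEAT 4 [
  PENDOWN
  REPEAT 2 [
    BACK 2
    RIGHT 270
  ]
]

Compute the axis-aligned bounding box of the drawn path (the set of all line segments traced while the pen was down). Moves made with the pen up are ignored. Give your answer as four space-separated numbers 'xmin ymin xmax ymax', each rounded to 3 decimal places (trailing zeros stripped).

Executing turtle program step by step:
Start: pos=(-6,-4), heading=45, pen down
REPEAT 4 [
  -- iteration 1/4 --
  PD: pen down
  REPEAT 2 [
    -- iteration 1/2 --
    BK 2: (-6,-4) -> (-7.414,-5.414) [heading=45, draw]
    RT 270: heading 45 -> 135
    -- iteration 2/2 --
    BK 2: (-7.414,-5.414) -> (-6,-6.828) [heading=135, draw]
    RT 270: heading 135 -> 225
  ]
  -- iteration 2/4 --
  PD: pen down
  REPEAT 2 [
    -- iteration 1/2 --
    BK 2: (-6,-6.828) -> (-4.586,-5.414) [heading=225, draw]
    RT 270: heading 225 -> 315
    -- iteration 2/2 --
    BK 2: (-4.586,-5.414) -> (-6,-4) [heading=315, draw]
    RT 270: heading 315 -> 45
  ]
  -- iteration 3/4 --
  PD: pen down
  REPEAT 2 [
    -- iteration 1/2 --
    BK 2: (-6,-4) -> (-7.414,-5.414) [heading=45, draw]
    RT 270: heading 45 -> 135
    -- iteration 2/2 --
    BK 2: (-7.414,-5.414) -> (-6,-6.828) [heading=135, draw]
    RT 270: heading 135 -> 225
  ]
  -- iteration 4/4 --
  PD: pen down
  REPEAT 2 [
    -- iteration 1/2 --
    BK 2: (-6,-6.828) -> (-4.586,-5.414) [heading=225, draw]
    RT 270: heading 225 -> 315
    -- iteration 2/2 --
    BK 2: (-4.586,-5.414) -> (-6,-4) [heading=315, draw]
    RT 270: heading 315 -> 45
  ]
]
Final: pos=(-6,-4), heading=45, 8 segment(s) drawn

Segment endpoints: x in {-7.414, -7.414, -6, -6, -6, -6, -4.586, -4.586}, y in {-6.828, -6.828, -5.414, -5.414, -5.414, -4, -4}
xmin=-7.414, ymin=-6.828, xmax=-4.586, ymax=-4

Answer: -7.414 -6.828 -4.586 -4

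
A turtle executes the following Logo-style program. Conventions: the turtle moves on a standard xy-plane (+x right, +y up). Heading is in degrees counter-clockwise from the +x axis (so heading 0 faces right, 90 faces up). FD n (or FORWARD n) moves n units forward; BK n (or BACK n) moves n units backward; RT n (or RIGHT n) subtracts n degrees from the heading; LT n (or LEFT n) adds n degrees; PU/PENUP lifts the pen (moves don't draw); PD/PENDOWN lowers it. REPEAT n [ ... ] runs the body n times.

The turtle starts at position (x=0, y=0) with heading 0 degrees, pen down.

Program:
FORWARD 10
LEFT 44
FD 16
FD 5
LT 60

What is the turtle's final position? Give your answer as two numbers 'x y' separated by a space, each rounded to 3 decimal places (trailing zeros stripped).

Answer: 25.106 14.588

Derivation:
Executing turtle program step by step:
Start: pos=(0,0), heading=0, pen down
FD 10: (0,0) -> (10,0) [heading=0, draw]
LT 44: heading 0 -> 44
FD 16: (10,0) -> (21.509,11.115) [heading=44, draw]
FD 5: (21.509,11.115) -> (25.106,14.588) [heading=44, draw]
LT 60: heading 44 -> 104
Final: pos=(25.106,14.588), heading=104, 3 segment(s) drawn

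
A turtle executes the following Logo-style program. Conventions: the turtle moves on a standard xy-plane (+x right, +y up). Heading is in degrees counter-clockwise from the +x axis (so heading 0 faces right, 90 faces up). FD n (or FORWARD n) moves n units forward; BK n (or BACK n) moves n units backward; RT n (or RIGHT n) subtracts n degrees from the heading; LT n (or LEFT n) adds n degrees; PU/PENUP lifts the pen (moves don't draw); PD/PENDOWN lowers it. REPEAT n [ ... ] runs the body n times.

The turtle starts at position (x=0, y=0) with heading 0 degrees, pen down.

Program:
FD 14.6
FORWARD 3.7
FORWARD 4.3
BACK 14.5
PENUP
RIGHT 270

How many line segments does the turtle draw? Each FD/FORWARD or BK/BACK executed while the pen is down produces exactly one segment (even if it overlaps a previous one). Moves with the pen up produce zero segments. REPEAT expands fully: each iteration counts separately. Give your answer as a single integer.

Executing turtle program step by step:
Start: pos=(0,0), heading=0, pen down
FD 14.6: (0,0) -> (14.6,0) [heading=0, draw]
FD 3.7: (14.6,0) -> (18.3,0) [heading=0, draw]
FD 4.3: (18.3,0) -> (22.6,0) [heading=0, draw]
BK 14.5: (22.6,0) -> (8.1,0) [heading=0, draw]
PU: pen up
RT 270: heading 0 -> 90
Final: pos=(8.1,0), heading=90, 4 segment(s) drawn
Segments drawn: 4

Answer: 4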